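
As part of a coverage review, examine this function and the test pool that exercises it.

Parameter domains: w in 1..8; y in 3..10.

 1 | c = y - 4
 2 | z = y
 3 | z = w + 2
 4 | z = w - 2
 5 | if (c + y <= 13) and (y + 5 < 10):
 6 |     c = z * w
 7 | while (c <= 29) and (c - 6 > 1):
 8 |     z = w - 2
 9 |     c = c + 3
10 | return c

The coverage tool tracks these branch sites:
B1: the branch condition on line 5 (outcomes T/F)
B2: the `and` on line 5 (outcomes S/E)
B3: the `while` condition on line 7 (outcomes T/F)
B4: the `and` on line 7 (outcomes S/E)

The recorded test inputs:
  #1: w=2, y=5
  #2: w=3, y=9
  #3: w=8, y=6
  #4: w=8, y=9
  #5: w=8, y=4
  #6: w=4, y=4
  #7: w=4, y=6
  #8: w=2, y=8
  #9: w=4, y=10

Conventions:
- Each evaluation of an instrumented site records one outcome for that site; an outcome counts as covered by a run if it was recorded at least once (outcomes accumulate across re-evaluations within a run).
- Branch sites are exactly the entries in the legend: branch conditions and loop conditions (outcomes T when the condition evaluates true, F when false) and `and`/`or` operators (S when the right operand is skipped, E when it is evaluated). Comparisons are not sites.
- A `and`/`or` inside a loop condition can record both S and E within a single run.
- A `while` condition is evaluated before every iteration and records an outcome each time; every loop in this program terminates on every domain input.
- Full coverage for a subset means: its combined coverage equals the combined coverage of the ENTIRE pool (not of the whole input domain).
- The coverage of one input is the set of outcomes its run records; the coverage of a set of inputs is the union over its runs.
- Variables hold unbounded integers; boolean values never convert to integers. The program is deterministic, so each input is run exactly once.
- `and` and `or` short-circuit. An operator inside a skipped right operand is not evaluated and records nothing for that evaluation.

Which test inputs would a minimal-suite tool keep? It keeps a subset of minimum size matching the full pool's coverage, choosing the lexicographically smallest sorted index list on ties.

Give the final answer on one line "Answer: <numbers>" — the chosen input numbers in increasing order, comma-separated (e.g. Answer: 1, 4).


run #1 (w=2, y=5) runs B2->E, B1->F, B4->E, B3->F; records B1=F, B2=E, B3=F, B4=E
run #2 (w=3, y=9) runs B2->S, B1->F, B4->E, B3->F; records B1=F, B2=S, B3=F, B4=E
run #3 (w=8, y=6) runs B2->E, B1->F, B4->E, B3->F; records B1=F, B2=E, B3=F, B4=E
run #4 (w=8, y=9) runs B2->S, B1->F, B4->E, B3->F; records B1=F, B2=S, B3=F, B4=E
run #5 (w=8, y=4) runs B2->E, B1->T, B4->S, B3->F; records B1=T, B2=E, B3=F, B4=S
run #6 (w=4, y=4) runs B2->E, B1->T, B4->E, B3->T, B4->E, B3->T, B4->E, B3->T, B4->E, B3->T, B4->E, B3->T, B4->E, B3->T, ...; records B1=T, B2=E, B3=T, B3=F, B4=S, B4=E
run #7 (w=4, y=6) runs B2->E, B1->F, B4->E, B3->F; records B1=F, B2=E, B3=F, B4=E
run #8 (w=2, y=8) runs B2->E, B1->F, B4->E, B3->F; records B1=F, B2=E, B3=F, B4=E
run #9 (w=4, y=10) runs B2->S, B1->F, B4->E, B3->F; records B1=F, B2=S, B3=F, B4=E
pool-wide coverage (8 outcomes): B1=T, B1=F, B2=S, B2=E, B3=T, B3=F, B4=S, B4=E
size 1 is not enough: best union over all size-1 subsets is 6/8
the canonical winner is {2, 6}: size 2, full 8-outcome coverage, earliest index list among size-2 covers
Answer: 2, 6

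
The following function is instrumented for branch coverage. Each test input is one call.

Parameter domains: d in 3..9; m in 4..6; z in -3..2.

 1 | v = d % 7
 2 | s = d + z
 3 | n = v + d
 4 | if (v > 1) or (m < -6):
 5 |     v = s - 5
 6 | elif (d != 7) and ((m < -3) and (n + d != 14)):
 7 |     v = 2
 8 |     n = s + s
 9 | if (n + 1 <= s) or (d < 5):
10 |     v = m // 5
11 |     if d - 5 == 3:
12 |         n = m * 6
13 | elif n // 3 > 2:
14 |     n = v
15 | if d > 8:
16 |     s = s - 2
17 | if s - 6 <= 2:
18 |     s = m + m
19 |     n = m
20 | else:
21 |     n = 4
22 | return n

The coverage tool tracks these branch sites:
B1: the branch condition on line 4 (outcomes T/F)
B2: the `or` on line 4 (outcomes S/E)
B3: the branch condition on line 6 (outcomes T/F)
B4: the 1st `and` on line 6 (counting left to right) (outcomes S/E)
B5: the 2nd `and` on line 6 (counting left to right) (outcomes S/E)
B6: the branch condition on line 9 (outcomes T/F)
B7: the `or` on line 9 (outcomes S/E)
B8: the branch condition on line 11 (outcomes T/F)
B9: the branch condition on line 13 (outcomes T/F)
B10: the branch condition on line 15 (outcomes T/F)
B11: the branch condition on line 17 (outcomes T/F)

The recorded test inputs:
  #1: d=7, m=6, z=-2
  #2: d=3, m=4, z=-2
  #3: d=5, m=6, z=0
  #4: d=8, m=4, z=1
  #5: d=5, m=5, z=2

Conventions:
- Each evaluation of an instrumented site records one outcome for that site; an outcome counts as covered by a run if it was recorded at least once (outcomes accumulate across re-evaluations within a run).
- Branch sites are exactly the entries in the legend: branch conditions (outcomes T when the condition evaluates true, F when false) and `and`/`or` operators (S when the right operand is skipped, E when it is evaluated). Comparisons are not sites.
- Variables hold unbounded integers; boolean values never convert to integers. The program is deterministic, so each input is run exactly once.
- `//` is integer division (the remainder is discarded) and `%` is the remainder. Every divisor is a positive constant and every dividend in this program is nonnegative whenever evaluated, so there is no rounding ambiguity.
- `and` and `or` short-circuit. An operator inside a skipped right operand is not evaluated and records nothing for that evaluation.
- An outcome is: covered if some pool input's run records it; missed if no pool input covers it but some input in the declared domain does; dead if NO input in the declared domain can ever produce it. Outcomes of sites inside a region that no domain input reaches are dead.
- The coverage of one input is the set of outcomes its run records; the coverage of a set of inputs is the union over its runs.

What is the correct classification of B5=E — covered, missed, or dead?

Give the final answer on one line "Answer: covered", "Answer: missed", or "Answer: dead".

no pool input records B5=E
checking all 126 inputs in the declared domain: B5=E is never recorded -> dead

Answer: dead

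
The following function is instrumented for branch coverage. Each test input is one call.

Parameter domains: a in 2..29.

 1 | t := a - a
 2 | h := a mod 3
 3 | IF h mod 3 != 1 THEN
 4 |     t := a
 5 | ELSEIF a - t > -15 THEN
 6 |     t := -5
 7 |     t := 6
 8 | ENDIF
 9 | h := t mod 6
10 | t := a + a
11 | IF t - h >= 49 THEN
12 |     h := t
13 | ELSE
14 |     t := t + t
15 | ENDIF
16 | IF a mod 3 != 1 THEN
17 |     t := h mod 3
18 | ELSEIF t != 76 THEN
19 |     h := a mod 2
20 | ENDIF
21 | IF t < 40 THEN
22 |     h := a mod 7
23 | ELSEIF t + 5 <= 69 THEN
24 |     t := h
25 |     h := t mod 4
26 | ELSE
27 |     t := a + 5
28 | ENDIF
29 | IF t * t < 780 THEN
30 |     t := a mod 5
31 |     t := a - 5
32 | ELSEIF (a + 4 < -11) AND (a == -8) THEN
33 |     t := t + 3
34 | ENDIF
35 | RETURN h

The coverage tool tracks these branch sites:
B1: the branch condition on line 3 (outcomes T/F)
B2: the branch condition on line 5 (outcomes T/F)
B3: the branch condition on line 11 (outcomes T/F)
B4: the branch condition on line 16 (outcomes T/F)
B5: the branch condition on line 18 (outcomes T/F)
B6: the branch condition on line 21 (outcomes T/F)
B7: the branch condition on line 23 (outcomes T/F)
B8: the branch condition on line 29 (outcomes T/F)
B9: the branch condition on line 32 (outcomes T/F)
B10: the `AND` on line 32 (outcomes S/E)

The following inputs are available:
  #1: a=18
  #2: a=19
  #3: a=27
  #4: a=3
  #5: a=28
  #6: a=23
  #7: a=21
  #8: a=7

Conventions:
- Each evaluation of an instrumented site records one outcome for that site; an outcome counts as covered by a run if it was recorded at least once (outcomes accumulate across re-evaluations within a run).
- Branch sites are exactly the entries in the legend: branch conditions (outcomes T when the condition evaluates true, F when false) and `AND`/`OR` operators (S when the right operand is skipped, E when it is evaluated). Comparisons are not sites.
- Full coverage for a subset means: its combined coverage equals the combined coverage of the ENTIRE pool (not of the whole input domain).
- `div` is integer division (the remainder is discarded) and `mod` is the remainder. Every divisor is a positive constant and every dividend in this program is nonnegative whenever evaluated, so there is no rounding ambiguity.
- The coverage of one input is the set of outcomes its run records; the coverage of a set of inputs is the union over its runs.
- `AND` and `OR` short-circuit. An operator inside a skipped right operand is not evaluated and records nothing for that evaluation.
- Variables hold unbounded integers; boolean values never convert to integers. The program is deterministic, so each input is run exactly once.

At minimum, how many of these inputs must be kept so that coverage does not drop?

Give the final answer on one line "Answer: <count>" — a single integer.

run #1 (a=18) records B1=T, B3=F, B4=T, B6=T, B8=T
run #2 (a=19) records B1=F, B2=T, B3=F, B4=F, B5=F, B6=F, B7=F, B8=T
run #3 (a=27) records B1=T, B3=T, B4=T, B6=T, B8=T
run #4 (a=3) records B1=T, B3=F, B4=T, B6=T, B8=T
run #5 (a=28) records B1=F, B2=T, B3=T, B4=F, B5=T, B6=F, B7=T, B8=T
run #6 (a=23) records B1=T, B3=F, B4=T, B6=T, B8=T
run #7 (a=21) records B1=T, B3=F, B4=T, B6=T, B8=T
run #8 (a=7) records B1=F, B2=T, B3=F, B4=F, B5=T, B6=T, B8=F, B9=F, B10=S
pool-wide coverage (17 outcomes): B1=T, B1=F, B2=T, B3=T, B3=F, B4=T, B4=F, B5=T, B5=F, B6=T, B6=F, B7=T, B7=F, B8=T, B8=F, B9=F, B10=S
every size-1 subset falls short of the 17 outcomes (best: 9/17)
every size-2 subset falls short of the 17 outcomes (best: 13/17)
every size-3 subset falls short of the 17 outcomes (best: 16/17)
the canonical winner is {1, 2, 5, 8}: size 4, full 17-outcome coverage, earliest index list among size-4 covers

Answer: 4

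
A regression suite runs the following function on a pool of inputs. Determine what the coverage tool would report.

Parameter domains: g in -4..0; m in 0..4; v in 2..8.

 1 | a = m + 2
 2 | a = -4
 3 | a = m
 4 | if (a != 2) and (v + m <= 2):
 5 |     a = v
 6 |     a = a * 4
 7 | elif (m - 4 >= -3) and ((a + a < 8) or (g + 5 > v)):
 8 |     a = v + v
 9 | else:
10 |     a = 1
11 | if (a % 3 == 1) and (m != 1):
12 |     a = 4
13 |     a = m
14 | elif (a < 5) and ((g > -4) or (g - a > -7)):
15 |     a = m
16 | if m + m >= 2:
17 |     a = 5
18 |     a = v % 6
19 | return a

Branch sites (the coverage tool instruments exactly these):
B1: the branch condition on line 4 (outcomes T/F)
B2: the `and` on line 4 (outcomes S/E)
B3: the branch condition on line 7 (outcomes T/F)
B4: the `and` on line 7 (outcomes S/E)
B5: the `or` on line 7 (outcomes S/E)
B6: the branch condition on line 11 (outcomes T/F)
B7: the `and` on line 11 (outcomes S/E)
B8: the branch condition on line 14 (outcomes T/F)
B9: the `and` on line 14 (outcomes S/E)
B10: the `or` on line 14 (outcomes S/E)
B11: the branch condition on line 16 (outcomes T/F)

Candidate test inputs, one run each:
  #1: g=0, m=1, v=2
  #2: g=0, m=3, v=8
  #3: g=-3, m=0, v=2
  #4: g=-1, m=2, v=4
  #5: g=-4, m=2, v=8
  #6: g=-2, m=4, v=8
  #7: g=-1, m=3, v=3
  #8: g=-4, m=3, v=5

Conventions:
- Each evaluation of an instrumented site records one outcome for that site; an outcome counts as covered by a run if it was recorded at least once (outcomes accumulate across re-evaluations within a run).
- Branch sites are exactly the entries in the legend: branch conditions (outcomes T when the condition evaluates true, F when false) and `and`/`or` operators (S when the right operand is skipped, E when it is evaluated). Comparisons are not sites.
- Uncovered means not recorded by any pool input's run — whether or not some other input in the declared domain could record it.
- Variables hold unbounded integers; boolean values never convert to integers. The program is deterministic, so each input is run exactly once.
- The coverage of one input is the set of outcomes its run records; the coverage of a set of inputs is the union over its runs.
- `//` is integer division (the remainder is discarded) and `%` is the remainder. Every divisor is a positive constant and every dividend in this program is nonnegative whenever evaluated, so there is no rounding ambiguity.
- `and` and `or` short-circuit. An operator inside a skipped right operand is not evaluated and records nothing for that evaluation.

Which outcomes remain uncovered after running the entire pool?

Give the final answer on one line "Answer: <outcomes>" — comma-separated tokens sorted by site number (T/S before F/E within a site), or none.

input #1 (g=0, m=1, v=2): events B2->E, B1->F, B4->E, B5->S, B3->T, B7->E, B6->F, B9->E, B10->S, B8->T, B11->T; covers B1=F, B2=E, B3=T, B4=E, B5=S, B6=F, B7=E, B8=T, B9=E, B10=S, B11=T
input #2 (g=0, m=3, v=8): events B2->E, B1->F, B4->E, B5->S, B3->T, B7->E, B6->T, B11->T; covers B1=F, B2=E, B3=T, B4=E, B5=S, B6=T, B7=E, B11=T
input #3 (g=-3, m=0, v=2): events B2->E, B1->T, B7->S, B6->F, B9->S, B8->F, B11->F; covers B1=T, B2=E, B6=F, B7=S, B8=F, B9=S, B11=F
input #4 (g=-1, m=2, v=4): events B2->S, B1->F, B4->E, B5->S, B3->T, B7->S, B6->F, B9->S, B8->F, B11->T; covers B1=F, B2=S, B3=T, B4=E, B5=S, B6=F, B7=S, B8=F, B9=S, B11=T
input #5 (g=-4, m=2, v=8): events B2->S, B1->F, B4->E, B5->S, B3->T, B7->E, B6->T, B11->T; covers B1=F, B2=S, B3=T, B4=E, B5=S, B6=T, B7=E, B11=T
input #6 (g=-2, m=4, v=8): events B2->E, B1->F, B4->E, B5->E, B3->F, B7->E, B6->T, B11->T; covers B1=F, B2=E, B3=F, B4=E, B5=E, B6=T, B7=E, B11=T
input #7 (g=-1, m=3, v=3): events B2->E, B1->F, B4->E, B5->S, B3->T, B7->S, B6->F, B9->S, B8->F, B11->T; covers B1=F, B2=E, B3=T, B4=E, B5=S, B6=F, B7=S, B8=F, B9=S, B11=T
input #8 (g=-4, m=3, v=5): events B2->E, B1->F, B4->E, B5->S, B3->T, B7->E, B6->T, B11->T; covers B1=F, B2=E, B3=T, B4=E, B5=S, B6=T, B7=E, B11=T
union over the pool: B1=T, B1=F, B2=S, B2=E, B3=T, B3=F, B4=E, B5=S, B5=E, B6=T, B6=F, B7=S, B7=E, B8=T, B8=F, B9=S, B9=E, B10=S, B11=T, B11=F
uncovered (2 of 22): B4=S, B10=E

Answer: B4=S, B10=E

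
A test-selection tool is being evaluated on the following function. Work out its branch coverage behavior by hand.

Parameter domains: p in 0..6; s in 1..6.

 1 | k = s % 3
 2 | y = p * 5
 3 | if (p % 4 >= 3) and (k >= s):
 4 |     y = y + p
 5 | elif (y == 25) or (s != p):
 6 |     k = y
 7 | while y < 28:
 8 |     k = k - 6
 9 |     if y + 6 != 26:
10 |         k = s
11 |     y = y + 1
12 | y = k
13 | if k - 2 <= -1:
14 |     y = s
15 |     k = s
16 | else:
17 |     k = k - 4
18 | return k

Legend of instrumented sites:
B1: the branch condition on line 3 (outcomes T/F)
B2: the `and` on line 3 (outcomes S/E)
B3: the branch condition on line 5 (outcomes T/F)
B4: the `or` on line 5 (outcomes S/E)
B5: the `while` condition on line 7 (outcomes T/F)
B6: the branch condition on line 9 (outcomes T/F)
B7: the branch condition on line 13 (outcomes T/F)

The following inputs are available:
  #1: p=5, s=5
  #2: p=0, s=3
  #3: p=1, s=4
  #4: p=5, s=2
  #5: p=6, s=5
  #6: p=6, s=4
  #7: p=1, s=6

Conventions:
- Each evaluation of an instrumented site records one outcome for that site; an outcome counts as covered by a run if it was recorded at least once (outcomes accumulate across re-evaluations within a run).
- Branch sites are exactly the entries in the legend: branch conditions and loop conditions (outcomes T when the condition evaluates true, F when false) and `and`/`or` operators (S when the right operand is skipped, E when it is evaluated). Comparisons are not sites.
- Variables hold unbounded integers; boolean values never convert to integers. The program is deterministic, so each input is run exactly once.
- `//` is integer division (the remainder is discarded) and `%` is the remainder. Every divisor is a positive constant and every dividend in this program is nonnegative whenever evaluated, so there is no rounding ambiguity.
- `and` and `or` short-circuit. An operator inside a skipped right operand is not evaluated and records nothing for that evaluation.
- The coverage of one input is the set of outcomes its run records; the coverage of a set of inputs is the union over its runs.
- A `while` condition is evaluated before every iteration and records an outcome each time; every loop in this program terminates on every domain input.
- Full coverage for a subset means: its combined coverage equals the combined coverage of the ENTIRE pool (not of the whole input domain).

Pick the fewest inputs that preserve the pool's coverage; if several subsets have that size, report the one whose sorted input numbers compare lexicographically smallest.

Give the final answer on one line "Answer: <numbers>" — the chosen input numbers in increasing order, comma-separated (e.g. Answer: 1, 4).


input #1 (p=5, s=5): covers B1=F, B2=S, B3=T, B4=S, B5=T, B5=F, B6=T, B7=F
input #2 (p=0, s=3): covers B1=F, B2=S, B3=T, B4=E, B5=T, B5=F, B6=T, B6=F, B7=F
input #3 (p=1, s=4): covers B1=F, B2=S, B3=T, B4=E, B5=T, B5=F, B6=T, B6=F, B7=F
input #4 (p=5, s=2): covers B1=F, B2=S, B3=T, B4=S, B5=T, B5=F, B6=T, B7=F
input #5 (p=6, s=5): covers B1=F, B2=S, B3=T, B4=E, B5=F, B7=F
input #6 (p=6, s=4): covers B1=F, B2=S, B3=T, B4=E, B5=F, B7=F
input #7 (p=1, s=6): covers B1=F, B2=S, B3=T, B4=E, B5=T, B5=F, B6=T, B6=F, B7=F
pool-wide coverage (10 outcomes): B1=F, B2=S, B3=T, B4=S, B4=E, B5=T, B5=F, B6=T, B6=F, B7=F
checked all size-1 subsets: none covers 10 outcomes (max 9/10)
inputs {1, 2} (size 2) cover everything; no size-2 subset with a lexicographically smaller index list covers all 10
Answer: 1, 2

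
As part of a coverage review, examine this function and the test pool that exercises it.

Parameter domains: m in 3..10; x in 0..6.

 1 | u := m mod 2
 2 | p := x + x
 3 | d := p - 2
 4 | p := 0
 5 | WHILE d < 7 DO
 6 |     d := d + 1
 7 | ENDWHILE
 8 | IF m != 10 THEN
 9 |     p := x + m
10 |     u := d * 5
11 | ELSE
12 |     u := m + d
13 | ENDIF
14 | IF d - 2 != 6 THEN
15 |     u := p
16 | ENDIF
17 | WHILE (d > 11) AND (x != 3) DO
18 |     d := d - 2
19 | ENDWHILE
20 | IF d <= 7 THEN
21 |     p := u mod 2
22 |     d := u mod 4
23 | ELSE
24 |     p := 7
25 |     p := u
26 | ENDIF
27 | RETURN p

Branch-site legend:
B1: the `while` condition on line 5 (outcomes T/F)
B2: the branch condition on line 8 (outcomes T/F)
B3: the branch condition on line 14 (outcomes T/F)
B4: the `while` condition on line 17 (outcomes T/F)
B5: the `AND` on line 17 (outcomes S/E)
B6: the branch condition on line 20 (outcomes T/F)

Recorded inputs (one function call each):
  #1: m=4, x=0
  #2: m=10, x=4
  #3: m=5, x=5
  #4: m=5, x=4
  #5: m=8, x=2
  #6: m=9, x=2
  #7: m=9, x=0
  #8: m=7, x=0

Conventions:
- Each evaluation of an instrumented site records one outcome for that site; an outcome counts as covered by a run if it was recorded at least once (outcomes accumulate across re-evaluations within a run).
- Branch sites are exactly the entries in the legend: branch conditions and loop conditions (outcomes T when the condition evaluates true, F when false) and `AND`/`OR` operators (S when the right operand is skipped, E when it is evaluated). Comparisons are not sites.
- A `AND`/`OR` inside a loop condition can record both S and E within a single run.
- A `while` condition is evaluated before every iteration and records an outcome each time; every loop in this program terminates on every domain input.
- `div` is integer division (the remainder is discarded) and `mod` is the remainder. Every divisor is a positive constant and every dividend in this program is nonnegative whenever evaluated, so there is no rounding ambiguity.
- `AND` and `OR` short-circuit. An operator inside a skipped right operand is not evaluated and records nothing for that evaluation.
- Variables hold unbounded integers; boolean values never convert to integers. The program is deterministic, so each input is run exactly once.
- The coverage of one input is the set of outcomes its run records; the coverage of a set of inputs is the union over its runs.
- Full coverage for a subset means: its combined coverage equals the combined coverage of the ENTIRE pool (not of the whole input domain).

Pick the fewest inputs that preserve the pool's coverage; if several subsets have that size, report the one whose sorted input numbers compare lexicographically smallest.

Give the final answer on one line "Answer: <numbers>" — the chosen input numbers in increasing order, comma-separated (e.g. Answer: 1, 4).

input #1, m=4, x=0: events B1->T, B1->T, B1->T, B1->T, B1->T, B1->T, B1->T, B1->T, B1->T, B1->F, B2->T, B3->T, B5->S, B4->F, ...; outcomes B1=T, B1=F, B2=T, B3=T, B4=F, B5=S, B6=T
input #2, m=10, x=4: events B1->T, B1->F, B2->F, B3->T, B5->S, B4->F, B6->T; outcomes B1=T, B1=F, B2=F, B3=T, B4=F, B5=S, B6=T
input #3, m=5, x=5: events B1->F, B2->T, B3->F, B5->S, B4->F, B6->F; outcomes B1=F, B2=T, B3=F, B4=F, B5=S, B6=F
input #4, m=5, x=4: events B1->T, B1->F, B2->T, B3->T, B5->S, B4->F, B6->T; outcomes B1=T, B1=F, B2=T, B3=T, B4=F, B5=S, B6=T
input #5, m=8, x=2: events B1->T, B1->T, B1->T, B1->T, B1->T, B1->F, B2->T, B3->T, B5->S, B4->F, B6->T; outcomes B1=T, B1=F, B2=T, B3=T, B4=F, B5=S, B6=T
input #6, m=9, x=2: events B1->T, B1->T, B1->T, B1->T, B1->T, B1->F, B2->T, B3->T, B5->S, B4->F, B6->T; outcomes B1=T, B1=F, B2=T, B3=T, B4=F, B5=S, B6=T
input #7, m=9, x=0: events B1->T, B1->T, B1->T, B1->T, B1->T, B1->T, B1->T, B1->T, B1->T, B1->F, B2->T, B3->T, B5->S, B4->F, ...; outcomes B1=T, B1=F, B2=T, B3=T, B4=F, B5=S, B6=T
input #8, m=7, x=0: events B1->T, B1->T, B1->T, B1->T, B1->T, B1->T, B1->T, B1->T, B1->T, B1->F, B2->T, B3->T, B5->S, B4->F, ...; outcomes B1=T, B1=F, B2=T, B3=T, B4=F, B5=S, B6=T
together the pool reaches 10 outcomes: B1=T, B1=F, B2=T, B2=F, B3=T, B3=F, B4=F, B5=S, B6=T, B6=F
every size-1 subset falls short of the 10 outcomes (best: 7/10)
the canonical winner is {2, 3}: size 2, full 10-outcome coverage, earliest index list among size-2 covers

Answer: 2, 3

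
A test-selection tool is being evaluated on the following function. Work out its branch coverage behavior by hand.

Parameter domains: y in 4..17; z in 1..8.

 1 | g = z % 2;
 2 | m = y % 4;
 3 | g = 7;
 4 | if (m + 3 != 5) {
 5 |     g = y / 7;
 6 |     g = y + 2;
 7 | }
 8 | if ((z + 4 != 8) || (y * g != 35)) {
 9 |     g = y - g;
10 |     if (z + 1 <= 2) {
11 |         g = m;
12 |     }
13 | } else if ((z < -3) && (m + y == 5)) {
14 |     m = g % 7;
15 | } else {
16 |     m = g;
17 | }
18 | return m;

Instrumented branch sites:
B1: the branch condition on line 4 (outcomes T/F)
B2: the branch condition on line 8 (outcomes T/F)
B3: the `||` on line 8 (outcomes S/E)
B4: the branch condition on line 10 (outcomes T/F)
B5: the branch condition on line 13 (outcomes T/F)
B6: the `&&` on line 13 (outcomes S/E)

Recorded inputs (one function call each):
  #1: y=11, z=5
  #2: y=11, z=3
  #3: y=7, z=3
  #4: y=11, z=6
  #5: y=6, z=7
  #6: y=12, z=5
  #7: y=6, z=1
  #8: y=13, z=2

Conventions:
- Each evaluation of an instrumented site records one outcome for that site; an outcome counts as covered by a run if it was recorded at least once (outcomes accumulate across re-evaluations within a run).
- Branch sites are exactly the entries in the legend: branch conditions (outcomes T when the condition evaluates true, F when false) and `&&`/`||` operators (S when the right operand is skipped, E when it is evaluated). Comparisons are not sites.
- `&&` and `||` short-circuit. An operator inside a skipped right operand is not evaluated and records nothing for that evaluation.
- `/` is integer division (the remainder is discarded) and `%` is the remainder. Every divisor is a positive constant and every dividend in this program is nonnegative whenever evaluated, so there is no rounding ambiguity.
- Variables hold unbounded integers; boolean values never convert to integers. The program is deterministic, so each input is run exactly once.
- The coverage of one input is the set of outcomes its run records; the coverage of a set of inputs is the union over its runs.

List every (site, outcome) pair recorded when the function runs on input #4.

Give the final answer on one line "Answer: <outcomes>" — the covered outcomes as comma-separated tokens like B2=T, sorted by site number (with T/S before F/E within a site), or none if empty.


Tracing the run of input #4 (y=11, z=6):
  B1->T, B3->S, B2->T, B4->F
as a set, this run covers: B1=T, B2=T, B3=S, B4=F
Answer: B1=T, B2=T, B3=S, B4=F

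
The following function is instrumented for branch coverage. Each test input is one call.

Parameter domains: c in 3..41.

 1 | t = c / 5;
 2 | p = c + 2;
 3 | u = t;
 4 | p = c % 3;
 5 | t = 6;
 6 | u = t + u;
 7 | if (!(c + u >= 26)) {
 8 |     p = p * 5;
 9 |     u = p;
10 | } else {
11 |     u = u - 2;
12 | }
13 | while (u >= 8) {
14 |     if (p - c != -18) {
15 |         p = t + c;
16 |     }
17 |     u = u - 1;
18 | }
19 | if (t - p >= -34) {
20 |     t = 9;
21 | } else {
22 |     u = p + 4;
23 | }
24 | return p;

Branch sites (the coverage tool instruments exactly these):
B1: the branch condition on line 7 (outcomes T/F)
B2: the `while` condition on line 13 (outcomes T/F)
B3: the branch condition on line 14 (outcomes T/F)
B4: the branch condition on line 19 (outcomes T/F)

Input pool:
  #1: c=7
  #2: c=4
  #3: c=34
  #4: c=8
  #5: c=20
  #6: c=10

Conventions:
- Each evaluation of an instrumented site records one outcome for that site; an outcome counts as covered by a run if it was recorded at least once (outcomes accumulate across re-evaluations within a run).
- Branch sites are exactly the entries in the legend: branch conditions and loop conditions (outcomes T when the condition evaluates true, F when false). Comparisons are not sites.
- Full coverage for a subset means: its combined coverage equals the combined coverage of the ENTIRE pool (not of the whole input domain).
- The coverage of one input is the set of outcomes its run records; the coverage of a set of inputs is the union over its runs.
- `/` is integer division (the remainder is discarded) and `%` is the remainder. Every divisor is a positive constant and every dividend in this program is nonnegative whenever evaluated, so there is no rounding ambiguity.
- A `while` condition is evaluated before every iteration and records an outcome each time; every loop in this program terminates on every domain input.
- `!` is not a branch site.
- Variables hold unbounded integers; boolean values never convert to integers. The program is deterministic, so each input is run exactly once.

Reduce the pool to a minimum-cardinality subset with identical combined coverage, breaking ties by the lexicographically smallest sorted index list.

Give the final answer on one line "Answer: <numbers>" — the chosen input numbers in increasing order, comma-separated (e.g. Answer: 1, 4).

input #1, c=7: events B1->T, B2->F, B4->T; outcomes B1=T, B2=F, B4=T
input #2, c=4: events B1->T, B2->F, B4->T; outcomes B1=T, B2=F, B4=T
input #3, c=34: events B1->F, B2->T, B3->T, B2->T, B3->T, B2->T, B3->T, B2->F, B4->T; outcomes B1=F, B2=T, B2=F, B3=T, B4=T
input #4, c=8: events B1->T, B2->T, B3->T, B2->T, B3->T, B2->T, B3->T, B2->F, B4->T; outcomes B1=T, B2=T, B2=F, B3=T, B4=T
input #5, c=20: events B1->F, B2->T, B3->F, B2->F, B4->T; outcomes B1=F, B2=T, B2=F, B3=F, B4=T
input #6, c=10: events B1->T, B2->F, B4->T; outcomes B1=T, B2=F, B4=T
pool-wide coverage (7 outcomes): B1=T, B1=F, B2=T, B2=F, B3=T, B3=F, B4=T
every size-1 subset falls short of the 7 outcomes (best: 5/7)
size 2: inputs {4, 5} cover all 7 outcomes, and no lexicographically smaller subset of this size does

Answer: 4, 5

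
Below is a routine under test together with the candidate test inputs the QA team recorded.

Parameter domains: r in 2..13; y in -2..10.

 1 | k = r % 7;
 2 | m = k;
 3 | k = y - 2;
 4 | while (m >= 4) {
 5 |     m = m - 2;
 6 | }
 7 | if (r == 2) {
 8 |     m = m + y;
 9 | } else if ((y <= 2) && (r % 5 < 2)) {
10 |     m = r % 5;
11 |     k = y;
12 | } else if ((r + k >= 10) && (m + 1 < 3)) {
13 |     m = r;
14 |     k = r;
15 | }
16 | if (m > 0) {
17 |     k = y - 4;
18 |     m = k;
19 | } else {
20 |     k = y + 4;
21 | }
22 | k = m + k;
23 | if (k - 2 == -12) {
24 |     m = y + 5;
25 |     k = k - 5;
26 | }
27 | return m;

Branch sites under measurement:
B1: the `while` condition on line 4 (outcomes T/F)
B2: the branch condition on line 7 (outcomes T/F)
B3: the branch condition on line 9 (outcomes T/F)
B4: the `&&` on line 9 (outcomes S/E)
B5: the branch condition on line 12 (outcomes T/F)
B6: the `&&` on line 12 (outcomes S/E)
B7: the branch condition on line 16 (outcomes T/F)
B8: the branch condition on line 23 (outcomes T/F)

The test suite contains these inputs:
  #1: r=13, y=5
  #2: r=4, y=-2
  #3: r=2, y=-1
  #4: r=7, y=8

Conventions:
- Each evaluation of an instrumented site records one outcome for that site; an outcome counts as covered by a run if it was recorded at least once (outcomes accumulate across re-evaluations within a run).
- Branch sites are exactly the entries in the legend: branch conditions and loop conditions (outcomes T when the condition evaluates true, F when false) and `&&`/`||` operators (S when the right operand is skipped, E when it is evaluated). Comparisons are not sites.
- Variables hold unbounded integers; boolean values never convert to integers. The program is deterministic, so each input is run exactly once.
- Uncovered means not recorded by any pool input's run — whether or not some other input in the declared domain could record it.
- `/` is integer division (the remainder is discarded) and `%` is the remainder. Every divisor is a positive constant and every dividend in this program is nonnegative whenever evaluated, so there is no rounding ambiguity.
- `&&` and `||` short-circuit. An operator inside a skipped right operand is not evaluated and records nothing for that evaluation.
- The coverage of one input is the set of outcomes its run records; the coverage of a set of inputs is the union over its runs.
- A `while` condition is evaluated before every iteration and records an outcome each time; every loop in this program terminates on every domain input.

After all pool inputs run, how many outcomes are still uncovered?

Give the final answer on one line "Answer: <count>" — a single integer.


test 1 (r=13, y=5) fires B1->T, B1->T, B1->F, B2->F, B4->S, B3->F, B6->E, B5->F, B7->T, B8->F; hits B1=T, B1=F, B2=F, B3=F, B4=S, B5=F, B6=E, B7=T, B8=F
test 2 (r=4, y=-2) fires B1->T, B1->F, B2->F, B4->E, B3->F, B6->S, B5->F, B7->T, B8->F; hits B1=T, B1=F, B2=F, B3=F, B4=E, B5=F, B6=S, B7=T, B8=F
test 3 (r=2, y=-1) fires B1->F, B2->T, B7->T, B8->T; hits B1=F, B2=T, B7=T, B8=T
test 4 (r=7, y=8) fires B1->F, B2->F, B4->S, B3->F, B6->E, B5->T, B7->T, B8->F; hits B1=F, B2=F, B3=F, B4=S, B5=T, B6=E, B7=T, B8=F
union over the pool: B1=T, B1=F, B2=T, B2=F, B3=F, B4=S, B4=E, B5=T, B5=F, B6=S, B6=E, B7=T, B8=T, B8=F
uncovered (2 of 16): B3=T, B7=F
Answer: 2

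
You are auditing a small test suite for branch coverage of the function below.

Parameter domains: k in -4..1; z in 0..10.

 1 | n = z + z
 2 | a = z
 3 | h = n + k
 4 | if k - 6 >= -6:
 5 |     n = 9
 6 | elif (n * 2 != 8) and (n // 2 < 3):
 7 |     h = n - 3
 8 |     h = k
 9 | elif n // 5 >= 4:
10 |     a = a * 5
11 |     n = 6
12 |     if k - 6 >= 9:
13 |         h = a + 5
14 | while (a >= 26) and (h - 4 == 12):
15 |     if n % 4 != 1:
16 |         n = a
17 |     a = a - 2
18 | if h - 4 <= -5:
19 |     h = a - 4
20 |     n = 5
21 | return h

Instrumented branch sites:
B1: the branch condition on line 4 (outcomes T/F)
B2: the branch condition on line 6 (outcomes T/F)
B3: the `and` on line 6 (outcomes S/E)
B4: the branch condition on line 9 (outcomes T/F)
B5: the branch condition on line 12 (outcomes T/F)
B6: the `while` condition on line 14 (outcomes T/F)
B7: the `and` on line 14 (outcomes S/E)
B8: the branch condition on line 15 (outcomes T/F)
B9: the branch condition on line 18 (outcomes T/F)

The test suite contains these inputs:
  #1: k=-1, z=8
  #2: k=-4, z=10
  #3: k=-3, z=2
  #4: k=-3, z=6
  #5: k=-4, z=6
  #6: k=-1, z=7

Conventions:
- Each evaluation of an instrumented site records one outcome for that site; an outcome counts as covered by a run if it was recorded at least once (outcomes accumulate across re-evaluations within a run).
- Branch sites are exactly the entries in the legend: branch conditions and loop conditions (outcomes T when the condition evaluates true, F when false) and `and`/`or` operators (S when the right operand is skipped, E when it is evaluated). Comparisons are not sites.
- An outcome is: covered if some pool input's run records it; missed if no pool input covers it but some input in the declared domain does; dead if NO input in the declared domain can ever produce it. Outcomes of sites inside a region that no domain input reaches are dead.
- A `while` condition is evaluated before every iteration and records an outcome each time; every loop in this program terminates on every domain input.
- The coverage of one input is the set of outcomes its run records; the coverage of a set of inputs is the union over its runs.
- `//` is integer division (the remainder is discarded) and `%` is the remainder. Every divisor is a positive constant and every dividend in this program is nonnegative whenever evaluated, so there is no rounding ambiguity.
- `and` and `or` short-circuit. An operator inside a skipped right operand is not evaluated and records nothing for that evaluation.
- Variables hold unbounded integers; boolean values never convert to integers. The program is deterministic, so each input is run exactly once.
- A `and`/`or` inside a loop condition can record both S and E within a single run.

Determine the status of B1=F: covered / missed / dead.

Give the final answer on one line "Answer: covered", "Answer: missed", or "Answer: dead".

B1=F is recorded by pool input(s) 1, 2, 3, 4, 5, 6 -> covered

Answer: covered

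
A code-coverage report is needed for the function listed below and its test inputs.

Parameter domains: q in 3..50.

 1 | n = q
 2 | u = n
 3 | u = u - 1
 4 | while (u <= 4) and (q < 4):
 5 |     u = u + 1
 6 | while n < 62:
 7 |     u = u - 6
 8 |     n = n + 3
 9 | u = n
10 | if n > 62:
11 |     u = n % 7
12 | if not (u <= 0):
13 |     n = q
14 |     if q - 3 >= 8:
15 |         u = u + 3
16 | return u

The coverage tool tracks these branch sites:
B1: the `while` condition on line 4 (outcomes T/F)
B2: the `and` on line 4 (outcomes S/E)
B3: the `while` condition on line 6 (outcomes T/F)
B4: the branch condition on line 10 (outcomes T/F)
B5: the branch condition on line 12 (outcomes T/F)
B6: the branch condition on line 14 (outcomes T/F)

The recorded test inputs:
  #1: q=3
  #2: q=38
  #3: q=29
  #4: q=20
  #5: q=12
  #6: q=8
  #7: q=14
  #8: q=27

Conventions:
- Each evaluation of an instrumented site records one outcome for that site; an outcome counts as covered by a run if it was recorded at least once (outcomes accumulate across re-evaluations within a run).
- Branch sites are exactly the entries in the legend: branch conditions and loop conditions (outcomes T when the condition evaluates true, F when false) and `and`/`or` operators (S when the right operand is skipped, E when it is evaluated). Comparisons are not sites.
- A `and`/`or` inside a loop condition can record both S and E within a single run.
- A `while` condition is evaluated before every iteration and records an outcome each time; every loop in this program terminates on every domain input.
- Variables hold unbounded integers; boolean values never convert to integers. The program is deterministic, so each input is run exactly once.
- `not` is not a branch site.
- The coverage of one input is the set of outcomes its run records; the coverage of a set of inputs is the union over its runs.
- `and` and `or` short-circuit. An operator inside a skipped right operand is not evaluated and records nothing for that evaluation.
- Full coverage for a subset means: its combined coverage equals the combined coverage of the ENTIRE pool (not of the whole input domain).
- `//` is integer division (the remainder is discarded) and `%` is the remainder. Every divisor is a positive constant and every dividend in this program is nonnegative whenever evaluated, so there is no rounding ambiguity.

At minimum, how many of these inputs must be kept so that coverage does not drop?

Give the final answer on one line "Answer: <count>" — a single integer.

test 1 (q=3) fires B2->E, B1->T, B2->E, B1->T, B2->E, B1->T, B2->S, B1->F, B3->T, B3->T, B3->T, B3->T, B3->T, B3->T, ...; hits B1=T, B1=F, B2=S, B2=E, B3=T, B3=F, B4=T, B5=F
test 2 (q=38) fires B2->S, B1->F, B3->T, B3->T, B3->T, B3->T, B3->T, B3->T, B3->T, B3->T, B3->F, B4->F, B5->T, B6->T; hits B1=F, B2=S, B3=T, B3=F, B4=F, B5=T, B6=T
test 3 (q=29) fires B2->S, B1->F, B3->T, B3->T, B3->T, B3->T, B3->T, B3->T, B3->T, B3->T, B3->T, B3->T, B3->T, B3->F, ...; hits B1=F, B2=S, B3=T, B3=F, B4=F, B5=T, B6=T
test 4 (q=20) fires B2->S, B1->F, B3->T, B3->T, B3->T, B3->T, B3->T, B3->T, B3->T, B3->T, B3->T, B3->T, B3->T, B3->T, ...; hits B1=F, B2=S, B3=T, B3=F, B4=F, B5=T, B6=T
test 5 (q=12) fires B2->S, B1->F, B3->T, B3->T, B3->T, B3->T, B3->T, B3->T, B3->T, B3->T, B3->T, B3->T, B3->T, B3->T, ...; hits B1=F, B2=S, B3=T, B3=F, B4=T, B5=F
test 6 (q=8) fires B2->S, B1->F, B3->T, B3->T, B3->T, B3->T, B3->T, B3->T, B3->T, B3->T, B3->T, B3->T, B3->T, B3->T, ...; hits B1=F, B2=S, B3=T, B3=F, B4=F, B5=T, B6=F
test 7 (q=14) fires B2->S, B1->F, B3->T, B3->T, B3->T, B3->T, B3->T, B3->T, B3->T, B3->T, B3->T, B3->T, B3->T, B3->T, ...; hits B1=F, B2=S, B3=T, B3=F, B4=F, B5=T, B6=T
test 8 (q=27) fires B2->S, B1->F, B3->T, B3->T, B3->T, B3->T, B3->T, B3->T, B3->T, B3->T, B3->T, B3->T, B3->T, B3->T, ...; hits B1=F, B2=S, B3=T, B3=F, B4=T, B5=F
the full pool covers 12 outcomes: B1=T, B1=F, B2=S, B2=E, B3=T, B3=F, B4=T, B4=F, B5=T, B5=F, B6=T, B6=F
size 1 is not enough: best union over all size-1 subsets is 8/12
size 2 is not enough: best union over all size-2 subsets is 11/12
at size 3, {1, 2, 6} reaches all 12 outcomes; every lexicographically earlier size-3 subset fails

Answer: 3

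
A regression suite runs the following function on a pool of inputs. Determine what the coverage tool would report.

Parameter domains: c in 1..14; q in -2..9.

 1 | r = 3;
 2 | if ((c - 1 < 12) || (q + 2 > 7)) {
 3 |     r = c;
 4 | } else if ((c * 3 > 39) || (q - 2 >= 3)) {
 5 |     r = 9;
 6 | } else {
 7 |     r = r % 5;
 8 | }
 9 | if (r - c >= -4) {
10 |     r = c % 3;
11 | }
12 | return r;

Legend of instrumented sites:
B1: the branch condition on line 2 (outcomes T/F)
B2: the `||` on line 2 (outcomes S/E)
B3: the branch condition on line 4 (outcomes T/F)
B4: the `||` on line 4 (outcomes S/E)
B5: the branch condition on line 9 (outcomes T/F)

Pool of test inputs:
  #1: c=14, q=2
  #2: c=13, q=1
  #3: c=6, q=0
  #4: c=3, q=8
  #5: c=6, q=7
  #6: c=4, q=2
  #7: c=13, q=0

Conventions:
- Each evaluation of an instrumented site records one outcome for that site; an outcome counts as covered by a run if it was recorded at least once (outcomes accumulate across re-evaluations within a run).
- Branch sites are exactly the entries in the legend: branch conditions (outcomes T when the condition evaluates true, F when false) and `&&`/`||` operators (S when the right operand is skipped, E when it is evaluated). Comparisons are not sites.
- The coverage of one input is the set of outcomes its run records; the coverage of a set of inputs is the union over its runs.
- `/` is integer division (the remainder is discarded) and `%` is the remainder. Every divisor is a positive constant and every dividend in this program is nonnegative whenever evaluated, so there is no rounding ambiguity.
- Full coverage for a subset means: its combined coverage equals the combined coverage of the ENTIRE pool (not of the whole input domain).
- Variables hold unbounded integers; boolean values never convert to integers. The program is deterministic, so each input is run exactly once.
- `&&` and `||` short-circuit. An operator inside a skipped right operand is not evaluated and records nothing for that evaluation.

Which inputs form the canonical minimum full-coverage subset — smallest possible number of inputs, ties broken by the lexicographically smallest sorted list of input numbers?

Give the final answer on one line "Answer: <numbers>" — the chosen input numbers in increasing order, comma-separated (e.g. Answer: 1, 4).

run #1 (c=14, q=2) runs B2->E, B1->F, B4->S, B3->T, B5->F; records B1=F, B2=E, B3=T, B4=S, B5=F
run #2 (c=13, q=1) runs B2->E, B1->F, B4->E, B3->F, B5->F; records B1=F, B2=E, B3=F, B4=E, B5=F
run #3 (c=6, q=0) runs B2->S, B1->T, B5->T; records B1=T, B2=S, B5=T
run #4 (c=3, q=8) runs B2->S, B1->T, B5->T; records B1=T, B2=S, B5=T
run #5 (c=6, q=7) runs B2->S, B1->T, B5->T; records B1=T, B2=S, B5=T
run #6 (c=4, q=2) runs B2->S, B1->T, B5->T; records B1=T, B2=S, B5=T
run #7 (c=13, q=0) runs B2->E, B1->F, B4->E, B3->F, B5->F; records B1=F, B2=E, B3=F, B4=E, B5=F
together the pool reaches 10 outcomes: B1=T, B1=F, B2=S, B2=E, B3=T, B3=F, B4=S, B4=E, B5=T, B5=F
every size-1 subset falls short of the 10 outcomes (best: 5/10)
every size-2 subset falls short of the 10 outcomes (best: 8/10)
at size 3, {1, 2, 3} reaches all 10 outcomes; every lexicographically earlier size-3 subset fails

Answer: 1, 2, 3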